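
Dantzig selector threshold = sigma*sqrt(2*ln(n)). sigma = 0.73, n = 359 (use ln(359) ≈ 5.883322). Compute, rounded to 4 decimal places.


ln(359) ≈ 5.883322.
2*ln(n) ≈ 11.766644.
sqrt(2*ln(n)) ≈ sqrt(11.766644) ≈ 3.430254.
threshold ≈ 0.73*3.430254 = 2.50408542 ≈ 2.5041.

2.5041


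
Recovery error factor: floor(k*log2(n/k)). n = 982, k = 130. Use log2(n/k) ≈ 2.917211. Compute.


log2(n/k) = log2(982/130) ≈ 2.917211.
k*log2(n/k) ≈ 130*2.917211 = 379.23743.
floor(379.23743) = 379.

379


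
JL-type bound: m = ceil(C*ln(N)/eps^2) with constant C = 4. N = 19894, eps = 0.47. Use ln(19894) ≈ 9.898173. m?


ln(19894) ≈ 9.898173.
eps^2 = 0.47^2 = 0.2209.
C*ln(N)/eps^2 ≈ 4*9.898173/0.2209 ≈ 179.2336.
m = ceil(179.2336) = 180.

180


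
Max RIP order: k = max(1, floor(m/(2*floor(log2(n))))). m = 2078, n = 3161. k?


floor(log2(3161)) = 11.
2*11 = 22.
m/(2*floor(log2(n))) = 2078/22 ≈ 94.4545.
floor = 94.
k = max(1, 94) = 94.

94


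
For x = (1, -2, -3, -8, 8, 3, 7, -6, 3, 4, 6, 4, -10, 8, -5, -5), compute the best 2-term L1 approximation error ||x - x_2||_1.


Sorted |x_i| descending: [10, 8, 8, 8, 7, 6, 6, 5, 5, 4, 4, 3, 3, 3, 2, 1]
Keep top 2: [10, 8]
Tail entries: [8, 8, 7, 6, 6, 5, 5, 4, 4, 3, 3, 3, 2, 1]
L1 error = sum of tail = 65.

65


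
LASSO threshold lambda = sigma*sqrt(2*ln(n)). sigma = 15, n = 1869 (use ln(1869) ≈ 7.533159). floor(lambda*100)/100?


ln(1869) ≈ 7.533159.
2*ln(n) ≈ 15.066318.
sqrt(2*ln(n)) ≈ sqrt(15.066318) ≈ 3.881536.
lambda ≈ 15*3.881536 = 58.22304.
floor(lambda*100)/100 = 58.22.

58.22


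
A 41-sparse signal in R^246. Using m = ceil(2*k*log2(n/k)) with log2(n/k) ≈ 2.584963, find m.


log2(n/k) = log2(246/41) ≈ 2.584963.
2*k*log2(n/k) ≈ 2*41*2.584963 = 211.966966.
m = ceil(211.966966) = 212.

212


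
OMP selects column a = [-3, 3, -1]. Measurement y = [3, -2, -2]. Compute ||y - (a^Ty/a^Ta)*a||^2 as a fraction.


a^T a = 19.
a^T y = -13.
coeff = -13/19 = -13/19.
||r||^2 = 154/19.

154/19


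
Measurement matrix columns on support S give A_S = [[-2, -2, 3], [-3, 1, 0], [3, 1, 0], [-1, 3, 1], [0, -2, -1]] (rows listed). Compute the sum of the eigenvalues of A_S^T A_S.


Sum of eigenvalues of A_S^T A_S = trace(A_S^T A_S) = sum of squared column norms of A_S.
A_S^T A_S diagonal: [23, 19, 11].
trace = 23 + 19 + 11 = 53.

53


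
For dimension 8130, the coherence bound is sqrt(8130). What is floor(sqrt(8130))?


90^2 = 8100 <= 8130 < 8281 = 91^2, so 90 <= sqrt(8130) < 91.
floor(sqrt(8130)) = 90.

90


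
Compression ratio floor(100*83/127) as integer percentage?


100*m/n = 100*83/127 ≈ 65.3543.
floor = 65.

65


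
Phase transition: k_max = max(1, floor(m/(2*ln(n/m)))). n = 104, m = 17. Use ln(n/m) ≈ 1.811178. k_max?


n/m = 104/17.
ln(n/m) ≈ 1.811178.
2*ln(n/m) ≈ 3.622356.
m/(2*ln(n/m)) ≈ 17/3.622356 ≈ 4.6931.
floor = 4.
k_max = max(1, 4) = 4.

4


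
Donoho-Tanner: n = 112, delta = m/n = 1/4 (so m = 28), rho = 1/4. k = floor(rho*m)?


m = 1/4*112 = 28.
rho = 1/4.
rho*m = 1/4*28 = 7.
k = floor(7) = 7.

7


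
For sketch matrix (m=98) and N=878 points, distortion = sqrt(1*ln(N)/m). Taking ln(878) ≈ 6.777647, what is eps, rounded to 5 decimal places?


ln(878) ≈ 6.777647.
1*ln(N)/m ≈ 1*6.777647/98 ≈ 0.06915966.
eps = sqrt(0.06915966) ≈ 0.2629822 ≈ 0.26298.

0.26298


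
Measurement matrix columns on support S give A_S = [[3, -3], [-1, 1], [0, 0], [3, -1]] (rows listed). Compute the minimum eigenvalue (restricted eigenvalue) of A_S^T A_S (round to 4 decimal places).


A_S^T A_S = [[19, -13], [-13, 11]].
trace = 30.
det = 40.
disc = trace^2 - 4*det = 900 - 4*40 = 740.
sqrt(740) ≈ 27.202941.
lam_min = (30 - sqrt(740))/2 ≈ (30 - 27.202941)/2 = 1.3985295 ≈ 1.3985.

1.3985


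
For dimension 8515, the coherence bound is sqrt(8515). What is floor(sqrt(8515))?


92^2 = 8464 <= 8515 < 8649 = 93^2, so 92 <= sqrt(8515) < 93.
floor(sqrt(8515)) = 92.

92


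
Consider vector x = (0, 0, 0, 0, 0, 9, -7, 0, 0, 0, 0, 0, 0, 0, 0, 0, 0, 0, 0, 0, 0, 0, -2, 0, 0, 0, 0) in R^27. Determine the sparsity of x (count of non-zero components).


Non-zero positions: [5, 6, 22].
Sparsity = 3.

3


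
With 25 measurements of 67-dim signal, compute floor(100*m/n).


100*m/n = 100*25/67 ≈ 37.3134.
floor = 37.

37


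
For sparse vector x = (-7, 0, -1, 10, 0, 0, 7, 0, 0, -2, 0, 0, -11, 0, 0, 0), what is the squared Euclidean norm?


Non-zero entries: [(0, -7), (2, -1), (3, 10), (6, 7), (9, -2), (12, -11)]
Squares: [49, 1, 100, 49, 4, 121]
||x||_2^2 = sum = 324.

324


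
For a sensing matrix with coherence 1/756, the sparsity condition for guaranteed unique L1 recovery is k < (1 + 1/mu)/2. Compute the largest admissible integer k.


1/mu = 756.
1 + 1/mu = 757.
(1 + 1/mu)/2 = 378.5 is not an integer, so k_max = floor(378.5) = 378.

378


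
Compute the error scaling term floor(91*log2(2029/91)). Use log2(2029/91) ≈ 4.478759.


log2(n/k) = log2(2029/91) ≈ 4.478759.
k*log2(n/k) ≈ 91*4.478759 = 407.567069.
floor(407.567069) = 407.

407


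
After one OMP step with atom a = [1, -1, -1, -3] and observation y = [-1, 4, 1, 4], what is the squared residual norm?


a^T a = 12.
a^T y = -18.
coeff = -18/12 = -3/2.
||r||^2 = 7.

7


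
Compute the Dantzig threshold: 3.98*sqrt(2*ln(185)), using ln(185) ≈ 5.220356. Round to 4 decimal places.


ln(185) ≈ 5.220356.
2*ln(n) ≈ 10.440712.
sqrt(2*ln(n)) ≈ sqrt(10.440712) ≈ 3.231209.
threshold ≈ 3.98*3.231209 = 12.86021182 ≈ 12.8602.

12.8602


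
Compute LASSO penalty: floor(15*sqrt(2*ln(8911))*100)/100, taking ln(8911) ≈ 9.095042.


ln(8911) ≈ 9.095042.
2*ln(n) ≈ 18.190084.
sqrt(2*ln(n)) ≈ sqrt(18.190084) ≈ 4.264983.
lambda ≈ 15*4.264983 = 63.974745.
floor(lambda*100)/100 = 63.97.

63.97


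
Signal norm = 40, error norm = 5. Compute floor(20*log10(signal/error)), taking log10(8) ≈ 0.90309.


||x||/||e|| = 40/5 = 8.
log10(8) ≈ 0.90309.
20*log10(||x||/||e||) ≈ 20*0.90309 = 18.0618.
floor(18.0618) = 18.

18


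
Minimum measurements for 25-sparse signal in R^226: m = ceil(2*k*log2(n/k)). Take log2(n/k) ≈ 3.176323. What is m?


log2(n/k) = log2(226/25) ≈ 3.176323.
2*k*log2(n/k) ≈ 2*25*3.176323 = 158.81615.
m = ceil(158.81615) = 159.

159


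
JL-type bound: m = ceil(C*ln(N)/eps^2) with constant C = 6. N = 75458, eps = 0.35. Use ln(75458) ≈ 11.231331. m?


ln(75458) ≈ 11.231331.
eps^2 = 0.35^2 = 0.1225.
C*ln(N)/eps^2 ≈ 6*11.231331/0.1225 ≈ 550.106.
m = ceil(550.106) = 551.

551


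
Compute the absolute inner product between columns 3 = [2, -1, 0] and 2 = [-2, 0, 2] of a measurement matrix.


Inner product: 2*-2 + -1*0 + 0*2
Products: [-4, 0, 0]
Sum = -4.
|dot| = 4.

4


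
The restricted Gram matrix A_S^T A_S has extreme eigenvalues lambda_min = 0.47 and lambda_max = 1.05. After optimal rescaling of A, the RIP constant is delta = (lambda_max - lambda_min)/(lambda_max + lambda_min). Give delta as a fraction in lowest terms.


lambda_max - lambda_min = 1.05 - 0.47 = 0.58.
lambda_max + lambda_min = 1.05 + 0.47 = 1.52.
delta = 0.58/1.52 = 58/152 = 29/76.

29/76


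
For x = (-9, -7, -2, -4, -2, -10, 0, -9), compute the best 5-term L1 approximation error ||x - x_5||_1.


Sorted |x_i| descending: [10, 9, 9, 7, 4, 2, 2, 0]
Keep top 5: [10, 9, 9, 7, 4]
Tail entries: [2, 2, 0]
L1 error = sum of tail = 4.

4


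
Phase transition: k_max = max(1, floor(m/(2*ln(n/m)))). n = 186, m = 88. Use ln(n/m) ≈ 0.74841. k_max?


n/m = 186/88 = 93/44.
ln(n/m) ≈ 0.74841.
2*ln(n/m) ≈ 1.49682.
m/(2*ln(n/m)) ≈ 88/1.49682 ≈ 58.7913.
floor = 58.
k_max = max(1, 58) = 58.

58


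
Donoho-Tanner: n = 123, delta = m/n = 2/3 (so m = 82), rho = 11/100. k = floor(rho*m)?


m = 2/3*123 = 82.
rho = 11/100.
rho*m = 11/100*82 = 9.02.
k = floor(9.02) = 9.

9


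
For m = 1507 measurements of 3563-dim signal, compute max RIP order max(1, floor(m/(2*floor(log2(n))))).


floor(log2(3563)) = 11.
2*11 = 22.
m/(2*floor(log2(n))) = 1507/22 ≈ 68.5.
floor = 68.
k = max(1, 68) = 68.

68


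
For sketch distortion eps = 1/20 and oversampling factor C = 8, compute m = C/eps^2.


1/eps = 20.
(1/eps)^2 = 400.
m = 8*400 = 3200.

3200


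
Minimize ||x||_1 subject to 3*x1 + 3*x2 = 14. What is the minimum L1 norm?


Axis intercepts:
  x1 = 14/3, x2 = 0: L1 = 14/3
  x1 = 0, x2 = 14/3: L1 = 14/3
x* = (14/3, 0)
||x*||_1 = 14/3.

14/3


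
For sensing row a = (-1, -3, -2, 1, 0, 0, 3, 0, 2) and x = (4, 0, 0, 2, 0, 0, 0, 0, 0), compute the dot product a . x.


Non-zero terms: ['-1*4', '1*2']
Products: [-4, 2]
y = sum = -2.

-2


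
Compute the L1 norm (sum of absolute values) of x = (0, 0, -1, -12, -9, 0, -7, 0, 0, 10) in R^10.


Non-zero entries: [(2, -1), (3, -12), (4, -9), (6, -7), (9, 10)]
Absolute values: [1, 12, 9, 7, 10]
||x||_1 = sum = 39.

39


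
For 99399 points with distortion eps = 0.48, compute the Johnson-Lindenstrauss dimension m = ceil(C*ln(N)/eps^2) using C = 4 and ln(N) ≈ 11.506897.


ln(99399) ≈ 11.506897.
eps^2 = 0.48^2 = 0.2304.
C*ln(N)/eps^2 ≈ 4*11.506897/0.2304 ≈ 199.7725.
m = ceil(199.7725) = 200.

200


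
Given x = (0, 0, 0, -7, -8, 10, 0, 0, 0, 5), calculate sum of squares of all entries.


Non-zero entries: [(3, -7), (4, -8), (5, 10), (9, 5)]
Squares: [49, 64, 100, 25]
||x||_2^2 = sum = 238.

238


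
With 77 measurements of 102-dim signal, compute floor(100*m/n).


100*m/n = 100*77/102 ≈ 75.4902.
floor = 75.

75


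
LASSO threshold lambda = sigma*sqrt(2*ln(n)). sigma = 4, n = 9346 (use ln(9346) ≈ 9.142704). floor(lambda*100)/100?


ln(9346) ≈ 9.142704.
2*ln(n) ≈ 18.285408.
sqrt(2*ln(n)) ≈ sqrt(18.285408) ≈ 4.276144.
lambda ≈ 4*4.276144 = 17.104576.
floor(lambda*100)/100 = 17.10.

17.10


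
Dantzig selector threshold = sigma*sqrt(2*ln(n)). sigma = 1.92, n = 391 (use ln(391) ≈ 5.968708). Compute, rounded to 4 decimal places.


ln(391) ≈ 5.968708.
2*ln(n) ≈ 11.937416.
sqrt(2*ln(n)) ≈ sqrt(11.937416) ≈ 3.455057.
threshold ≈ 1.92*3.455057 = 6.63370944 ≈ 6.6337.

6.6337


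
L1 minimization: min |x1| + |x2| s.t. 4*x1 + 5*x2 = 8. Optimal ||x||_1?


Axis intercepts:
  x1 = 2, x2 = 0: L1 = 2
  x1 = 0, x2 = 8/5: L1 = 8/5
x* = (0, 8/5)
||x*||_1 = 8/5.

8/5


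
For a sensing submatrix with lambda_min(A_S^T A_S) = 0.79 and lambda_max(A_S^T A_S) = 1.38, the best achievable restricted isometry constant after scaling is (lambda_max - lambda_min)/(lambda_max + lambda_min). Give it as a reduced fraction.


lambda_max - lambda_min = 1.38 - 0.79 = 0.59.
lambda_max + lambda_min = 1.38 + 0.79 = 2.17.
delta = 0.59/2.17 = 59/217.

59/217


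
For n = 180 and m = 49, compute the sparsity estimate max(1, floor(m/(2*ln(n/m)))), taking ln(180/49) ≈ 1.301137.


n/m = 180/49.
ln(n/m) ≈ 1.301137.
2*ln(n/m) ≈ 2.602274.
m/(2*ln(n/m)) ≈ 49/2.602274 ≈ 18.8297.
floor = 18.
k_max = max(1, 18) = 18.

18


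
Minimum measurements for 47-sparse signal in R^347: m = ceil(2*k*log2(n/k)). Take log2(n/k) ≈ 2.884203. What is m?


log2(n/k) = log2(347/47) ≈ 2.884203.
2*k*log2(n/k) ≈ 2*47*2.884203 = 271.115082.
m = ceil(271.115082) = 272.

272


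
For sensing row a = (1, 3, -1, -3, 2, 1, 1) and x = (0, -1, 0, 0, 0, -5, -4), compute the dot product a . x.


Non-zero terms: ['3*-1', '1*-5', '1*-4']
Products: [-3, -5, -4]
y = sum = -12.

-12


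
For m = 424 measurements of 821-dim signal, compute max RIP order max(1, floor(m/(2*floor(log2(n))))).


floor(log2(821)) = 9.
2*9 = 18.
m/(2*floor(log2(n))) = 424/18 ≈ 23.5556.
floor = 23.
k = max(1, 23) = 23.

23


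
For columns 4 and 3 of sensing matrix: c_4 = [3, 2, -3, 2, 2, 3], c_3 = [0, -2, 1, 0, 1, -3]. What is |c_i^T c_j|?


Inner product: 3*0 + 2*-2 + -3*1 + 2*0 + 2*1 + 3*-3
Products: [0, -4, -3, 0, 2, -9]
Sum = -14.
|dot| = 14.

14


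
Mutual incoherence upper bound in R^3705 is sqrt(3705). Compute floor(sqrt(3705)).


60^2 = 3600 <= 3705 < 3721 = 61^2, so 60 <= sqrt(3705) < 61.
floor(sqrt(3705)) = 60.

60


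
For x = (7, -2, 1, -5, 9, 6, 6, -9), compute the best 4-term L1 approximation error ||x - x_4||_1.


Sorted |x_i| descending: [9, 9, 7, 6, 6, 5, 2, 1]
Keep top 4: [9, 9, 7, 6]
Tail entries: [6, 5, 2, 1]
L1 error = sum of tail = 14.

14


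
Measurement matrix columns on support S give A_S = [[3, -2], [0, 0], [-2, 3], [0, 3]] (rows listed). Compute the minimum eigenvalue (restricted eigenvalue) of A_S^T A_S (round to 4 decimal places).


A_S^T A_S = [[13, -12], [-12, 22]].
trace = 35.
det = 142.
disc = trace^2 - 4*det = 1225 - 4*142 = 657.
sqrt(657) ≈ 25.632011.
lam_min = (35 - sqrt(657))/2 ≈ (35 - 25.632011)/2 = 4.6839945 ≈ 4.6840.

4.6840


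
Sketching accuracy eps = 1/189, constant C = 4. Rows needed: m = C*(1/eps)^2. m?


1/eps = 189.
(1/eps)^2 = 35721.
m = 4*35721 = 142884.

142884


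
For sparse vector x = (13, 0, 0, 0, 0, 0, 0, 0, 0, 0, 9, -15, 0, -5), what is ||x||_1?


Non-zero entries: [(0, 13), (10, 9), (11, -15), (13, -5)]
Absolute values: [13, 9, 15, 5]
||x||_1 = sum = 42.

42


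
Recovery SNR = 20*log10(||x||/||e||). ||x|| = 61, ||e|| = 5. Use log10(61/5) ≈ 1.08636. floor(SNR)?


||x||/||e|| = 61/5.
log10(61/5) ≈ 1.08636.
20*log10(||x||/||e||) ≈ 20*1.08636 = 21.7272.
floor(21.7272) = 21.

21


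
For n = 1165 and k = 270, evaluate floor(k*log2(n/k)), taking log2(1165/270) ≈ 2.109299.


log2(n/k) = log2(1165/270) ≈ 2.109299.
k*log2(n/k) ≈ 270*2.109299 = 569.51073.
floor(569.51073) = 569.

569


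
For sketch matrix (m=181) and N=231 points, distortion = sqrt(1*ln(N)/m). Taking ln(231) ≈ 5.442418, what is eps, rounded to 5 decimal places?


ln(231) ≈ 5.442418.
1*ln(N)/m ≈ 1*5.442418/181 ≈ 0.03006861.
eps = sqrt(0.03006861) ≈ 0.173403 ≈ 0.17340.

0.17340


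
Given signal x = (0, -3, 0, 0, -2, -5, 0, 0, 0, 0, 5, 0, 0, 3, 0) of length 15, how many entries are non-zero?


Non-zero positions: [1, 4, 5, 10, 13].
Sparsity = 5.

5


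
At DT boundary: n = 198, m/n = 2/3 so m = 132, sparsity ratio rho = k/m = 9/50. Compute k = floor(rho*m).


m = 2/3*198 = 132.
rho = 9/50.
rho*m = 9/50*132 = 23.76.
k = floor(23.76) = 23.

23


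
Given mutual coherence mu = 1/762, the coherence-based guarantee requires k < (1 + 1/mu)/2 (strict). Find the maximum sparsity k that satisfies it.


1/mu = 762.
1 + 1/mu = 763.
(1 + 1/mu)/2 = 381.5 is not an integer, so k_max = floor(381.5) = 381.

381


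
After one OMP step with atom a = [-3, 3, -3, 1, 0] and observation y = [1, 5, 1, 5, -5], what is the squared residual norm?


a^T a = 28.
a^T y = 14.
coeff = 14/28 = 1/2.
||r||^2 = 70.

70


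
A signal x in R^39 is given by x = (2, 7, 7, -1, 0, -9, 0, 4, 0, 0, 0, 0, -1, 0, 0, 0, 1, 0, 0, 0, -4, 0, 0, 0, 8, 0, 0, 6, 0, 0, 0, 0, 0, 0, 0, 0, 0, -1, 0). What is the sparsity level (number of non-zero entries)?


Non-zero positions: [0, 1, 2, 3, 5, 7, 12, 16, 20, 24, 27, 37].
Sparsity = 12.

12


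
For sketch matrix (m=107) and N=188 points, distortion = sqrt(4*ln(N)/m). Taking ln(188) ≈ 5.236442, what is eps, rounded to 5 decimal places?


ln(188) ≈ 5.236442.
4*ln(N)/m ≈ 4*5.236442/107 ≈ 0.19575484.
eps = sqrt(0.19575484) ≈ 0.4424419 ≈ 0.44244.

0.44244


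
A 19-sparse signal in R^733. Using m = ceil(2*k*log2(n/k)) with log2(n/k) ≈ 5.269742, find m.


log2(n/k) = log2(733/19) ≈ 5.269742.
2*k*log2(n/k) ≈ 2*19*5.269742 = 200.250196.
m = ceil(200.250196) = 201.

201


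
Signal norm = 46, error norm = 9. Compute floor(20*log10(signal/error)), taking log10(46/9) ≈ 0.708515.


||x||/||e|| = 46/9.
log10(46/9) ≈ 0.708515.
20*log10(||x||/||e||) ≈ 20*0.708515 = 14.1703.
floor(14.1703) = 14.

14


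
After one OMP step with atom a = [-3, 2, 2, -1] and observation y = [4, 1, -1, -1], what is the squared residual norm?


a^T a = 18.
a^T y = -11.
coeff = -11/18 = -11/18.
||r||^2 = 221/18.

221/18


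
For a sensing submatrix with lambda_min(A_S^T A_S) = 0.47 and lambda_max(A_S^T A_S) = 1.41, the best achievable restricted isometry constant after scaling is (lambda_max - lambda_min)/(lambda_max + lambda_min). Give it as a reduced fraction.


lambda_max - lambda_min = 1.41 - 0.47 = 0.94.
lambda_max + lambda_min = 1.41 + 0.47 = 1.88.
delta = 0.94/1.88 = 94/188 = 1/2.

1/2


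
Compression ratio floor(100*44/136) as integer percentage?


100*m/n = 100*44/136 ≈ 32.3529.
floor = 32.

32


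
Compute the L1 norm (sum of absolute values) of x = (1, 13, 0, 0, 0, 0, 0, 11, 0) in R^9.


Non-zero entries: [(0, 1), (1, 13), (7, 11)]
Absolute values: [1, 13, 11]
||x||_1 = sum = 25.

25


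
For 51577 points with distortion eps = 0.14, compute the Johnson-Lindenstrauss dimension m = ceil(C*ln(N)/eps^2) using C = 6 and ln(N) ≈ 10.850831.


ln(51577) ≈ 10.850831.
eps^2 = 0.14^2 = 0.0196.
C*ln(N)/eps^2 ≈ 6*10.850831/0.0196 ≈ 3321.683.
m = ceil(3321.683) = 3322.

3322


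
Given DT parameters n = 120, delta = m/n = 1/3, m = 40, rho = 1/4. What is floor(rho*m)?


m = 1/3*120 = 40.
rho = 1/4.
rho*m = 1/4*40 = 10.
k = floor(10) = 10.

10


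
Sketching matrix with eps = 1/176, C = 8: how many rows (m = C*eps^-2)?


1/eps = 176.
(1/eps)^2 = 30976.
m = 8*30976 = 247808.

247808


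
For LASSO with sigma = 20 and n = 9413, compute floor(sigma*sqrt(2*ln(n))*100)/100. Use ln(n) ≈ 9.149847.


ln(9413) ≈ 9.149847.
2*ln(n) ≈ 18.299694.
sqrt(2*ln(n)) ≈ sqrt(18.299694) ≈ 4.277814.
lambda ≈ 20*4.277814 = 85.55628.
floor(lambda*100)/100 = 85.55.

85.55


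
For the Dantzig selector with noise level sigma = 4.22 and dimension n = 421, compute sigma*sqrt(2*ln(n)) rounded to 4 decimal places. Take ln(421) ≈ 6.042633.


ln(421) ≈ 6.042633.
2*ln(n) ≈ 12.085266.
sqrt(2*ln(n)) ≈ sqrt(12.085266) ≈ 3.476387.
threshold ≈ 4.22*3.476387 = 14.67035314 ≈ 14.6704.

14.6704


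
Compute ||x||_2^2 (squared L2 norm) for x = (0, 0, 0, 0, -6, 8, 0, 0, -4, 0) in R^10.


Non-zero entries: [(4, -6), (5, 8), (8, -4)]
Squares: [36, 64, 16]
||x||_2^2 = sum = 116.

116


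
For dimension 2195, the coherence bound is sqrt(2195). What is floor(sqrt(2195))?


46^2 = 2116 <= 2195 < 2209 = 47^2, so 46 <= sqrt(2195) < 47.
floor(sqrt(2195)) = 46.

46


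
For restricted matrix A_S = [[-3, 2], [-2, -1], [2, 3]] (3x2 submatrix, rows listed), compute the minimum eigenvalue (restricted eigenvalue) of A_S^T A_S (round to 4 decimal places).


A_S^T A_S = [[17, 2], [2, 14]].
trace = 31.
det = 234.
disc = trace^2 - 4*det = 961 - 4*234 = 25.
sqrt(25) = 5.
lam_min = (31 - 5)/2 = 13 = 13.0000.

13.0000


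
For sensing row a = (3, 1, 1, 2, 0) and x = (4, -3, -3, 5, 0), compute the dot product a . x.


Non-zero terms: ['3*4', '1*-3', '1*-3', '2*5']
Products: [12, -3, -3, 10]
y = sum = 16.

16


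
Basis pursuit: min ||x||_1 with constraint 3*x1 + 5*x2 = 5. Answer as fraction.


Axis intercepts:
  x1 = 5/3, x2 = 0: L1 = 5/3
  x1 = 0, x2 = 1: L1 = 1
x* = (0, 1)
||x*||_1 = 1.

1


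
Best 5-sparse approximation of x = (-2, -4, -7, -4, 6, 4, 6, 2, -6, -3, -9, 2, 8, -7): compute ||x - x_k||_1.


Sorted |x_i| descending: [9, 8, 7, 7, 6, 6, 6, 4, 4, 4, 3, 2, 2, 2]
Keep top 5: [9, 8, 7, 7, 6]
Tail entries: [6, 6, 4, 4, 4, 3, 2, 2, 2]
L1 error = sum of tail = 33.

33


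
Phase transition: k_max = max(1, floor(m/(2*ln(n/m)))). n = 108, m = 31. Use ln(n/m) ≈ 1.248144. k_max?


n/m = 108/31.
ln(n/m) ≈ 1.248144.
2*ln(n/m) ≈ 2.496288.
m/(2*ln(n/m)) ≈ 31/2.496288 ≈ 12.4184.
floor = 12.
k_max = max(1, 12) = 12.

12


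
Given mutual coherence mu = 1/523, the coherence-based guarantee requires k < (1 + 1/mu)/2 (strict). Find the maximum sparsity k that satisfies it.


1/mu = 523.
1 + 1/mu = 524.
(1 + 1/mu)/2 = 262 is an integer and the inequality is strict, so k_max = 262 - 1 = 261.

261


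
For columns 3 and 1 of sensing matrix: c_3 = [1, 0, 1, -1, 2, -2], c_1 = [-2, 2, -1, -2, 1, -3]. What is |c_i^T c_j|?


Inner product: 1*-2 + 0*2 + 1*-1 + -1*-2 + 2*1 + -2*-3
Products: [-2, 0, -1, 2, 2, 6]
Sum = 7.
|dot| = 7.

7


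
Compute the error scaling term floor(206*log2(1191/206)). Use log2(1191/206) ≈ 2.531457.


log2(n/k) = log2(1191/206) ≈ 2.531457.
k*log2(n/k) ≈ 206*2.531457 = 521.480142.
floor(521.480142) = 521.

521


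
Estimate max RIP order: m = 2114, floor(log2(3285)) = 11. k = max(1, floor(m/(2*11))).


floor(log2(3285)) = 11.
2*11 = 22.
m/(2*floor(log2(n))) = 2114/22 ≈ 96.0909.
floor = 96.
k = max(1, 96) = 96.

96


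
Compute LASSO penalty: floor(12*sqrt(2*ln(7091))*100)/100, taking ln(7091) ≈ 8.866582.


ln(7091) ≈ 8.866582.
2*ln(n) ≈ 17.733164.
sqrt(2*ln(n)) ≈ sqrt(17.733164) ≈ 4.211076.
lambda ≈ 12*4.211076 = 50.532912.
floor(lambda*100)/100 = 50.53.

50.53


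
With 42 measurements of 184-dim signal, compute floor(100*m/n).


100*m/n = 100*42/184 ≈ 22.8261.
floor = 22.

22


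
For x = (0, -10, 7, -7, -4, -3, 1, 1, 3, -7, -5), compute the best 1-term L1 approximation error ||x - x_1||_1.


Sorted |x_i| descending: [10, 7, 7, 7, 5, 4, 3, 3, 1, 1, 0]
Keep top 1: [10]
Tail entries: [7, 7, 7, 5, 4, 3, 3, 1, 1, 0]
L1 error = sum of tail = 38.

38


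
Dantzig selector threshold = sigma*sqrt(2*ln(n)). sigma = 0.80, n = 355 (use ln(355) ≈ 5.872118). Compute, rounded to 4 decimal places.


ln(355) ≈ 5.872118.
2*ln(n) ≈ 11.744236.
sqrt(2*ln(n)) ≈ sqrt(11.744236) ≈ 3.426986.
threshold ≈ 0.80*3.426986 = 2.7415888 ≈ 2.7416.

2.7416


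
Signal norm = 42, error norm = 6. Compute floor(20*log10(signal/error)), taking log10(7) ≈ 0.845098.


||x||/||e|| = 42/6 = 7.
log10(7) ≈ 0.845098.
20*log10(||x||/||e||) ≈ 20*0.845098 = 16.90196.
floor(16.90196) = 16.

16


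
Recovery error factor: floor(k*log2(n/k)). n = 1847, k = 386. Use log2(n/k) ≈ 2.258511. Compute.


log2(n/k) = log2(1847/386) ≈ 2.258511.
k*log2(n/k) ≈ 386*2.258511 = 871.785246.
floor(871.785246) = 871.

871


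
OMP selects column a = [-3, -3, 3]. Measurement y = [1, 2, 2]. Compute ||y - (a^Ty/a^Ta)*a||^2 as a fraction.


a^T a = 27.
a^T y = -3.
coeff = -3/27 = -1/9.
||r||^2 = 26/3.

26/3


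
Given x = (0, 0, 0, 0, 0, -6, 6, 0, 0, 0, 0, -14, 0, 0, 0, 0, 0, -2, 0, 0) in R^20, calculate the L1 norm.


Non-zero entries: [(5, -6), (6, 6), (11, -14), (17, -2)]
Absolute values: [6, 6, 14, 2]
||x||_1 = sum = 28.

28


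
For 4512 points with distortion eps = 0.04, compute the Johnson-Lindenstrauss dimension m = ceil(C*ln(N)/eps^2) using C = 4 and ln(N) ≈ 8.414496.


ln(4512) ≈ 8.414496.
eps^2 = 0.04^2 = 0.0016.
C*ln(N)/eps^2 ≈ 4*8.414496/0.0016 ≈ 21036.24.
m = ceil(21036.24) = 21037.

21037


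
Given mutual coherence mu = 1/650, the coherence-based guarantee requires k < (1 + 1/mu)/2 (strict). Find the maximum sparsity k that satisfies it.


1/mu = 650.
1 + 1/mu = 651.
(1 + 1/mu)/2 = 325.5 is not an integer, so k_max = floor(325.5) = 325.

325


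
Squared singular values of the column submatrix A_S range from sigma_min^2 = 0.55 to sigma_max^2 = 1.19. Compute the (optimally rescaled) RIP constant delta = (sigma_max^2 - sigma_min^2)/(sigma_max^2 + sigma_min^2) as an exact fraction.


lambda_max - lambda_min = 1.19 - 0.55 = 0.64.
lambda_max + lambda_min = 1.19 + 0.55 = 1.74.
delta = 0.64/1.74 = 64/174 = 32/87.

32/87


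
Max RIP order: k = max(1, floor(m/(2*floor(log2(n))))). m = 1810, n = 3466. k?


floor(log2(3466)) = 11.
2*11 = 22.
m/(2*floor(log2(n))) = 1810/22 ≈ 82.2727.
floor = 82.
k = max(1, 82) = 82.

82


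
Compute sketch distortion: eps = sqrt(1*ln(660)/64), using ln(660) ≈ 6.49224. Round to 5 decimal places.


ln(660) ≈ 6.49224.
1*ln(N)/m ≈ 1*6.49224/64 ≈ 0.10144125.
eps = sqrt(0.10144125) ≈ 0.3184984 ≈ 0.31850.

0.31850


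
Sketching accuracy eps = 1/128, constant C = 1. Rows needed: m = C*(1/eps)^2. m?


1/eps = 128.
(1/eps)^2 = 16384.
m = 1*16384 = 16384.

16384


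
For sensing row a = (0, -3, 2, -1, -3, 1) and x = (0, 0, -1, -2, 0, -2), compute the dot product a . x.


Non-zero terms: ['2*-1', '-1*-2', '1*-2']
Products: [-2, 2, -2]
y = sum = -2.

-2


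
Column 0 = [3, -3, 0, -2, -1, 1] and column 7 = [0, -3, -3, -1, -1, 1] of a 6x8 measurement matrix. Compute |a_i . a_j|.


Inner product: 3*0 + -3*-3 + 0*-3 + -2*-1 + -1*-1 + 1*1
Products: [0, 9, 0, 2, 1, 1]
Sum = 13.
|dot| = 13.

13


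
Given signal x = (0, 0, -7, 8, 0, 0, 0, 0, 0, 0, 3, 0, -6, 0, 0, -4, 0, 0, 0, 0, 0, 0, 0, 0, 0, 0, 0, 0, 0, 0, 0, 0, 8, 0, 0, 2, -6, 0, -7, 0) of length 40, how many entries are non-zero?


Non-zero positions: [2, 3, 10, 12, 15, 32, 35, 36, 38].
Sparsity = 9.

9


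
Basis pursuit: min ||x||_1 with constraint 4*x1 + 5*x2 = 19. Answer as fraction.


Axis intercepts:
  x1 = 19/4, x2 = 0: L1 = 19/4
  x1 = 0, x2 = 19/5: L1 = 19/5
x* = (0, 19/5)
||x*||_1 = 19/5.

19/5


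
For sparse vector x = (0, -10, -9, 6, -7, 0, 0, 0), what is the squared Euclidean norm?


Non-zero entries: [(1, -10), (2, -9), (3, 6), (4, -7)]
Squares: [100, 81, 36, 49]
||x||_2^2 = sum = 266.

266


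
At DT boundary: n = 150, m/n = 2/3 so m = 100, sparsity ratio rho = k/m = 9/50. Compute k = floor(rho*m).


m = 2/3*150 = 100.
rho = 9/50.
rho*m = 9/50*100 = 18.
k = floor(18) = 18.

18


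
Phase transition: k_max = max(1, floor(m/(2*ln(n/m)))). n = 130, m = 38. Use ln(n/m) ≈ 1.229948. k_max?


n/m = 130/38 = 65/19.
ln(n/m) ≈ 1.229948.
2*ln(n/m) ≈ 2.459896.
m/(2*ln(n/m)) ≈ 38/2.459896 ≈ 15.4478.
floor = 15.
k_max = max(1, 15) = 15.

15


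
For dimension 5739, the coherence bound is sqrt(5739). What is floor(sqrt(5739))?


75^2 = 5625 <= 5739 < 5776 = 76^2, so 75 <= sqrt(5739) < 76.
floor(sqrt(5739)) = 75.

75


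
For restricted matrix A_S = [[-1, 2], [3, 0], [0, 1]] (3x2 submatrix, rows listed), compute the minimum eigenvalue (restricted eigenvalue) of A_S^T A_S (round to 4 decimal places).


A_S^T A_S = [[10, -2], [-2, 5]].
trace = 15.
det = 46.
disc = trace^2 - 4*det = 225 - 4*46 = 41.
sqrt(41) ≈ 6.403124.
lam_min = (15 - sqrt(41))/2 ≈ (15 - 6.403124)/2 = 4.298438 ≈ 4.2984.

4.2984


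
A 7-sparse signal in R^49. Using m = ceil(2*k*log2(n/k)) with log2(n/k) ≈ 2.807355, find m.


log2(n/k) = log2(49/7) ≈ 2.807355.
2*k*log2(n/k) ≈ 2*7*2.807355 = 39.30297.
m = ceil(39.30297) = 40.

40


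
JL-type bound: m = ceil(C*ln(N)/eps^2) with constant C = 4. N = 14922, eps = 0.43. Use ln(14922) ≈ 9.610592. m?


ln(14922) ≈ 9.610592.
eps^2 = 0.43^2 = 0.1849.
C*ln(N)/eps^2 ≈ 4*9.610592/0.1849 ≈ 207.909.
m = ceil(207.909) = 208.

208


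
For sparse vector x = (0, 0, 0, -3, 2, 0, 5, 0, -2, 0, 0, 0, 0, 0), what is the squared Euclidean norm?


Non-zero entries: [(3, -3), (4, 2), (6, 5), (8, -2)]
Squares: [9, 4, 25, 4]
||x||_2^2 = sum = 42.

42


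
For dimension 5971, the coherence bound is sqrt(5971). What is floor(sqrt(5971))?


77^2 = 5929 <= 5971 < 6084 = 78^2, so 77 <= sqrt(5971) < 78.
floor(sqrt(5971)) = 77.

77


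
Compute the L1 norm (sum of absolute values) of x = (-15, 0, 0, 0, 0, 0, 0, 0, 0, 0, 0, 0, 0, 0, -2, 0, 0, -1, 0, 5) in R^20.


Non-zero entries: [(0, -15), (14, -2), (17, -1), (19, 5)]
Absolute values: [15, 2, 1, 5]
||x||_1 = sum = 23.

23


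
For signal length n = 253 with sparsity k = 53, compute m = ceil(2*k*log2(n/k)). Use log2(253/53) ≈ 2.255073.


log2(n/k) = log2(253/53) ≈ 2.255073.
2*k*log2(n/k) ≈ 2*53*2.255073 = 239.037738.
m = ceil(239.037738) = 240.

240


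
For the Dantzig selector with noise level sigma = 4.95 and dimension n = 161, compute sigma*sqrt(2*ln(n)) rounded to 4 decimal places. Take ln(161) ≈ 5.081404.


ln(161) ≈ 5.081404.
2*ln(n) ≈ 10.162808.
sqrt(2*ln(n)) ≈ sqrt(10.162808) ≈ 3.187916.
threshold ≈ 4.95*3.187916 = 15.7801842 ≈ 15.7802.

15.7802


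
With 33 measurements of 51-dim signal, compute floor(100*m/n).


100*m/n = 100*33/51 ≈ 64.7059.
floor = 64.

64


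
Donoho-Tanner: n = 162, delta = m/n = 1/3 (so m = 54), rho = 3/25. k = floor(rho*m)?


m = 1/3*162 = 54.
rho = 3/25.
rho*m = 3/25*54 = 6.48.
k = floor(6.48) = 6.

6


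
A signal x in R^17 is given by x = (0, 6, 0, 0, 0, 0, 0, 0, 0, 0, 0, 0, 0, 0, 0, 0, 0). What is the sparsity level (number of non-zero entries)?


Non-zero positions: [1].
Sparsity = 1.

1


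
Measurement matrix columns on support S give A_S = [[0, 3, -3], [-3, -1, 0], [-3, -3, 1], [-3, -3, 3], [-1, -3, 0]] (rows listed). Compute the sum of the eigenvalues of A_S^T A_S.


Sum of eigenvalues of A_S^T A_S = trace(A_S^T A_S) = sum of squared column norms of A_S.
A_S^T A_S diagonal: [28, 37, 19].
trace = 28 + 37 + 19 = 84.

84


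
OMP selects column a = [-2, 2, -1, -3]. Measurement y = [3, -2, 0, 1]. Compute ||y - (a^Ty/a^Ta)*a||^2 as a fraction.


a^T a = 18.
a^T y = -13.
coeff = -13/18 = -13/18.
||r||^2 = 83/18.

83/18


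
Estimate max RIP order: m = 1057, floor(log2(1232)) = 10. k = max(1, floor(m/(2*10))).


floor(log2(1232)) = 10.
2*10 = 20.
m/(2*floor(log2(n))) = 1057/20 ≈ 52.85.
floor = 52.
k = max(1, 52) = 52.

52


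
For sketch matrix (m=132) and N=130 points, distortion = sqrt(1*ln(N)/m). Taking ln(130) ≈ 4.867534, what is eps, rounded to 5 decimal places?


ln(130) ≈ 4.867534.
1*ln(N)/m ≈ 1*4.867534/132 ≈ 0.03687526.
eps = sqrt(0.03687526) ≈ 0.1920293 ≈ 0.19203.

0.19203


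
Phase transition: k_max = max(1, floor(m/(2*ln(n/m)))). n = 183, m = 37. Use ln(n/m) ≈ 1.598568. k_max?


n/m = 183/37.
ln(n/m) ≈ 1.598568.
2*ln(n/m) ≈ 3.197136.
m/(2*ln(n/m)) ≈ 37/3.197136 ≈ 11.5729.
floor = 11.
k_max = max(1, 11) = 11.

11


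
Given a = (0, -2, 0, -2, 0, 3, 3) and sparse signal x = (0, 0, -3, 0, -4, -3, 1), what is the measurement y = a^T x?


Non-zero terms: ['0*-3', '0*-4', '3*-3', '3*1']
Products: [0, 0, -9, 3]
y = sum = -6.

-6


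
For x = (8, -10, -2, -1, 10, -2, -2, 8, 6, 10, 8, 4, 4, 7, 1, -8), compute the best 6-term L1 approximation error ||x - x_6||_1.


Sorted |x_i| descending: [10, 10, 10, 8, 8, 8, 8, 7, 6, 4, 4, 2, 2, 2, 1, 1]
Keep top 6: [10, 10, 10, 8, 8, 8]
Tail entries: [8, 7, 6, 4, 4, 2, 2, 2, 1, 1]
L1 error = sum of tail = 37.

37


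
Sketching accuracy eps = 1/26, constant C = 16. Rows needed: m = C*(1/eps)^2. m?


1/eps = 26.
(1/eps)^2 = 676.
m = 16*676 = 10816.

10816


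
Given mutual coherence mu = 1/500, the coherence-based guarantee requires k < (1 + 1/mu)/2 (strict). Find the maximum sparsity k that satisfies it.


1/mu = 500.
1 + 1/mu = 501.
(1 + 1/mu)/2 = 250.5 is not an integer, so k_max = floor(250.5) = 250.

250


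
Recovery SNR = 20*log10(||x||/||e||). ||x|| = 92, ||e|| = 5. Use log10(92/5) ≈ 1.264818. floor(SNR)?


||x||/||e|| = 92/5.
log10(92/5) ≈ 1.264818.
20*log10(||x||/||e||) ≈ 20*1.264818 = 25.29636.
floor(25.29636) = 25.

25


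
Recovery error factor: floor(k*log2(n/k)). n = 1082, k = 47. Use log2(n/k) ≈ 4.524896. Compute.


log2(n/k) = log2(1082/47) ≈ 4.524896.
k*log2(n/k) ≈ 47*4.524896 = 212.670112.
floor(212.670112) = 212.

212


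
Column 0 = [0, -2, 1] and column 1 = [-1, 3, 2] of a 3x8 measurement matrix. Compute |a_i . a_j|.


Inner product: 0*-1 + -2*3 + 1*2
Products: [0, -6, 2]
Sum = -4.
|dot| = 4.

4


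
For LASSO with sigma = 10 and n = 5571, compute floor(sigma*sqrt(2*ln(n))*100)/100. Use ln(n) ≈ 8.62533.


ln(5571) ≈ 8.62533.
2*ln(n) ≈ 17.25066.
sqrt(2*ln(n)) ≈ sqrt(17.25066) ≈ 4.153391.
lambda ≈ 10*4.153391 = 41.53391.
floor(lambda*100)/100 = 41.53.

41.53


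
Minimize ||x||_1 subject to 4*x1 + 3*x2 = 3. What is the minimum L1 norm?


Axis intercepts:
  x1 = 3/4, x2 = 0: L1 = 3/4
  x1 = 0, x2 = 1: L1 = 1
x* = (3/4, 0)
||x*||_1 = 3/4.

3/4


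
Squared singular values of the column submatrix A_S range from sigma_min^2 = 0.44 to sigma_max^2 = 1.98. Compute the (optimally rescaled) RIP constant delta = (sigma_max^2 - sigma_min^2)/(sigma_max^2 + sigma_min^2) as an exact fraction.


lambda_max - lambda_min = 1.98 - 0.44 = 1.54.
lambda_max + lambda_min = 1.98 + 0.44 = 2.42.
delta = 1.54/2.42 = 154/242 = 7/11.

7/11


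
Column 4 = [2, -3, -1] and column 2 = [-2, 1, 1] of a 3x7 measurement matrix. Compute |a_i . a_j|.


Inner product: 2*-2 + -3*1 + -1*1
Products: [-4, -3, -1]
Sum = -8.
|dot| = 8.

8


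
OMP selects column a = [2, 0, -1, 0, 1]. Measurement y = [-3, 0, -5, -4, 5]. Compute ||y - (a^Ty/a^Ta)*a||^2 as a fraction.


a^T a = 6.
a^T y = 4.
coeff = 4/6 = 2/3.
||r||^2 = 217/3.

217/3


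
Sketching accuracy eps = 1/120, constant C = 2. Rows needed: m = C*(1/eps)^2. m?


1/eps = 120.
(1/eps)^2 = 14400.
m = 2*14400 = 28800.

28800


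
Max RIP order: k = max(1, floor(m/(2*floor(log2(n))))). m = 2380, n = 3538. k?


floor(log2(3538)) = 11.
2*11 = 22.
m/(2*floor(log2(n))) = 2380/22 ≈ 108.1818.
floor = 108.
k = max(1, 108) = 108.

108


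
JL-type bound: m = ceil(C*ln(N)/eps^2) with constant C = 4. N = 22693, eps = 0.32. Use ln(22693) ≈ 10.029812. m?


ln(22693) ≈ 10.029812.
eps^2 = 0.32^2 = 0.1024.
C*ln(N)/eps^2 ≈ 4*10.029812/0.1024 ≈ 391.7895.
m = ceil(391.7895) = 392.

392


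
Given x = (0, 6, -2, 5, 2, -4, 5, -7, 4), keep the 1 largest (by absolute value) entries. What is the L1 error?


Sorted |x_i| descending: [7, 6, 5, 5, 4, 4, 2, 2, 0]
Keep top 1: [7]
Tail entries: [6, 5, 5, 4, 4, 2, 2, 0]
L1 error = sum of tail = 28.

28


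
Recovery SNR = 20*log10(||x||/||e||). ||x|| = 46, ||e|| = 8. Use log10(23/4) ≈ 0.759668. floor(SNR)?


||x||/||e|| = 46/8 = 23/4.
log10(23/4) ≈ 0.759668.
20*log10(||x||/||e||) ≈ 20*0.759668 = 15.19336.
floor(15.19336) = 15.

15


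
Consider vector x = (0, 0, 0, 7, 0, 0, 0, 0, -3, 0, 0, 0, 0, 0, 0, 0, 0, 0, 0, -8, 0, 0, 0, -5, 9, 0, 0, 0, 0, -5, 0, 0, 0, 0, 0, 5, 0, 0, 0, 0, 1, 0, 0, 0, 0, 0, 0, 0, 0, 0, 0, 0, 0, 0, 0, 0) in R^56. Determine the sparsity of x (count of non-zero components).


Non-zero positions: [3, 8, 19, 23, 24, 29, 35, 40].
Sparsity = 8.

8


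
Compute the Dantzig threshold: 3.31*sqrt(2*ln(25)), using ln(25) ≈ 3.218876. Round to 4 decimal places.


ln(25) ≈ 3.218876.
2*ln(n) ≈ 6.437752.
sqrt(2*ln(n)) ≈ sqrt(6.437752) ≈ 2.537273.
threshold ≈ 3.31*2.537273 = 8.39837363 ≈ 8.3984.

8.3984


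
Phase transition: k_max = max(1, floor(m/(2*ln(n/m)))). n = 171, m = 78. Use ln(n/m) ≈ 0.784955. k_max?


n/m = 171/78 = 57/26.
ln(n/m) ≈ 0.784955.
2*ln(n/m) ≈ 1.56991.
m/(2*ln(n/m)) ≈ 78/1.56991 ≈ 49.6844.
floor = 49.
k_max = max(1, 49) = 49.

49


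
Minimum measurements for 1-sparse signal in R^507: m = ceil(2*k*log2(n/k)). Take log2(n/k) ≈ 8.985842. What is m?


log2(n/k) = log2(507/1) ≈ 8.985842.
2*k*log2(n/k) ≈ 2*1*8.985842 = 17.971684.
m = ceil(17.971684) = 18.

18


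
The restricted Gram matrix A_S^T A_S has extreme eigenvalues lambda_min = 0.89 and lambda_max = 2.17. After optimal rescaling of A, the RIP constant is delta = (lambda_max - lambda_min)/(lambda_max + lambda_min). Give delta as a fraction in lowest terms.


lambda_max - lambda_min = 2.17 - 0.89 = 1.28.
lambda_max + lambda_min = 2.17 + 0.89 = 3.06.
delta = 1.28/3.06 = 128/306 = 64/153.

64/153


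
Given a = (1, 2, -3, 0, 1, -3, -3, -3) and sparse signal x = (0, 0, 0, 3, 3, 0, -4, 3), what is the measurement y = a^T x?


Non-zero terms: ['0*3', '1*3', '-3*-4', '-3*3']
Products: [0, 3, 12, -9]
y = sum = 6.

6


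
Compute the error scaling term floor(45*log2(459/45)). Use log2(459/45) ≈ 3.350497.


log2(n/k) = log2(459/45) ≈ 3.350497.
k*log2(n/k) ≈ 45*3.350497 = 150.772365.
floor(150.772365) = 150.

150


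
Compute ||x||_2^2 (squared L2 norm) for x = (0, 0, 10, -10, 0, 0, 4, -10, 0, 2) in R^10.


Non-zero entries: [(2, 10), (3, -10), (6, 4), (7, -10), (9, 2)]
Squares: [100, 100, 16, 100, 4]
||x||_2^2 = sum = 320.

320


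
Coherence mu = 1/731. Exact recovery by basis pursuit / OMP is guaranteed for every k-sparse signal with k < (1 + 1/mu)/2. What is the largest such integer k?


1/mu = 731.
1 + 1/mu = 732.
(1 + 1/mu)/2 = 366 is an integer and the inequality is strict, so k_max = 366 - 1 = 365.

365


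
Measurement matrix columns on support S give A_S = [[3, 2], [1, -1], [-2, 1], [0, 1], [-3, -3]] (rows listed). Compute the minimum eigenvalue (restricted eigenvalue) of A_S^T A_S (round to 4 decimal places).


A_S^T A_S = [[23, 12], [12, 16]].
trace = 39.
det = 224.
disc = trace^2 - 4*det = 1521 - 4*224 = 625.
sqrt(625) = 25.
lam_min = (39 - 25)/2 = 7 = 7.0000.

7.0000


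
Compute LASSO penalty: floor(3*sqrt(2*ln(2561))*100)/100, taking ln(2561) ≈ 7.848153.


ln(2561) ≈ 7.848153.
2*ln(n) ≈ 15.696306.
sqrt(2*ln(n)) ≈ sqrt(15.696306) ≈ 3.961856.
lambda ≈ 3*3.961856 = 11.885568.
floor(lambda*100)/100 = 11.88.

11.88


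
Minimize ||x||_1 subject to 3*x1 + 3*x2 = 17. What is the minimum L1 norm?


Axis intercepts:
  x1 = 17/3, x2 = 0: L1 = 17/3
  x1 = 0, x2 = 17/3: L1 = 17/3
x* = (17/3, 0)
||x*||_1 = 17/3.

17/3


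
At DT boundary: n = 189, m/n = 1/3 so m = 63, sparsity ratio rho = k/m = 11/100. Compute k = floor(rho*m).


m = 1/3*189 = 63.
rho = 11/100.
rho*m = 11/100*63 = 6.93.
k = floor(6.93) = 6.

6


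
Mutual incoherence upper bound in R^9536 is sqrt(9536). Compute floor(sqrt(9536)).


97^2 = 9409 <= 9536 < 9604 = 98^2, so 97 <= sqrt(9536) < 98.
floor(sqrt(9536)) = 97.

97


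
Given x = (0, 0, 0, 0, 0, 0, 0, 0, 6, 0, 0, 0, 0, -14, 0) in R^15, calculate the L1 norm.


Non-zero entries: [(8, 6), (13, -14)]
Absolute values: [6, 14]
||x||_1 = sum = 20.

20


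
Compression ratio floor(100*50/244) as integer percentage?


100*m/n = 100*50/244 ≈ 20.4918.
floor = 20.

20


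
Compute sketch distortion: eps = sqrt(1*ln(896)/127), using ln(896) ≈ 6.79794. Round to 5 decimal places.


ln(896) ≈ 6.79794.
1*ln(N)/m ≈ 1*6.79794/127 ≈ 0.05352709.
eps = sqrt(0.05352709) ≈ 0.2313592 ≈ 0.23136.

0.23136


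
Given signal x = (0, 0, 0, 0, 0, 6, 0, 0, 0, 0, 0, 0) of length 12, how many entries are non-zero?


Non-zero positions: [5].
Sparsity = 1.

1


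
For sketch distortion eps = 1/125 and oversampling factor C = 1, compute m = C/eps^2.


1/eps = 125.
(1/eps)^2 = 15625.
m = 1*15625 = 15625.

15625


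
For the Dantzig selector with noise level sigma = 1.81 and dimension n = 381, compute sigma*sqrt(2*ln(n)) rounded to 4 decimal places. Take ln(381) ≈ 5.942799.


ln(381) ≈ 5.942799.
2*ln(n) ≈ 11.885598.
sqrt(2*ln(n)) ≈ sqrt(11.885598) ≈ 3.44755.
threshold ≈ 1.81*3.44755 = 6.2400655 ≈ 6.2401.

6.2401


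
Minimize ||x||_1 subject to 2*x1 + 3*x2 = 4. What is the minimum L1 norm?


Axis intercepts:
  x1 = 2, x2 = 0: L1 = 2
  x1 = 0, x2 = 4/3: L1 = 4/3
x* = (0, 4/3)
||x*||_1 = 4/3.

4/3


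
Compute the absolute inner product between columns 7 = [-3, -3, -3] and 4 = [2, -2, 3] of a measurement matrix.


Inner product: -3*2 + -3*-2 + -3*3
Products: [-6, 6, -9]
Sum = -9.
|dot| = 9.

9


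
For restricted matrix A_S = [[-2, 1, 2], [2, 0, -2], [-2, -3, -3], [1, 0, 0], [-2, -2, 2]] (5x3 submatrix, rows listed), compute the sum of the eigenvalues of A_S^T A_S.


Sum of eigenvalues of A_S^T A_S = trace(A_S^T A_S) = sum of squared column norms of A_S.
A_S^T A_S diagonal: [17, 14, 21].
trace = 17 + 14 + 21 = 52.

52


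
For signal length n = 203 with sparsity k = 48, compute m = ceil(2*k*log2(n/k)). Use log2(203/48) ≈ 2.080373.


log2(n/k) = log2(203/48) ≈ 2.080373.
2*k*log2(n/k) ≈ 2*48*2.080373 = 199.715808.
m = ceil(199.715808) = 200.

200


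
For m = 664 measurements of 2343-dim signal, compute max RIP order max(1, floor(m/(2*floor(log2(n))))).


floor(log2(2343)) = 11.
2*11 = 22.
m/(2*floor(log2(n))) = 664/22 ≈ 30.1818.
floor = 30.
k = max(1, 30) = 30.

30
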